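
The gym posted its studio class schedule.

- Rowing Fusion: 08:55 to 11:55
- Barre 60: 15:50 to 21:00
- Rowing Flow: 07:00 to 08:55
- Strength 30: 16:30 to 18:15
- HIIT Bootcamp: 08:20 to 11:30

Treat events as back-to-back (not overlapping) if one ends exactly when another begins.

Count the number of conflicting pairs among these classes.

3

Two intervals overlap when each starts before the other ends.
Sorted by start: Rowing Flow, HIIT Bootcamp, Rowing Fusion, Barre 60, Strength 30.
HIIT Bootcamp starts before Rowing Flow ends → Rowing Flow and HIIT Bootcamp overlap.
Rowing Fusion starts exactly when Rowing Flow ends (back-to-back, no overlap), so nothing later overlaps Rowing Flow either.
Rowing Fusion starts before HIIT Bootcamp ends → HIIT Bootcamp and Rowing Fusion overlap.
Barre 60 starts after HIIT Bootcamp ends, so nothing later overlaps HIIT Bootcamp either.
Barre 60 starts after Rowing Fusion ends, so nothing later overlaps Rowing Fusion either.
Strength 30 starts before Barre 60 ends → Barre 60 and Strength 30 overlap.
Overlapping pairs: Barre 60 & Strength 30, HIIT Bootcamp & Rowing Flow, HIIT Bootcamp & Rowing Fusion — 3 in total.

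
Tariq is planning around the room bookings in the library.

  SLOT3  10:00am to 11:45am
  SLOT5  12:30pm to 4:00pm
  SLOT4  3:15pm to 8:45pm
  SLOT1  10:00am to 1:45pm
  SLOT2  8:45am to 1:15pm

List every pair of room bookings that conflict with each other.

Sorted by start: SLOT2, SLOT1, SLOT3, SLOT5, SLOT4.
SLOT1 starts before SLOT2 ends → SLOT2 and SLOT1 overlap.
SLOT3 starts before SLOT2 ends → SLOT2 and SLOT3 overlap.
SLOT5 starts before SLOT2 ends → SLOT2 and SLOT5 overlap.
SLOT4 starts after SLOT2 ends.
SLOT3 starts before SLOT1 ends → SLOT1 and SLOT3 overlap.
SLOT5 starts before SLOT1 ends → SLOT1 and SLOT5 overlap.
SLOT4 starts after SLOT1 ends.
SLOT5 starts after SLOT3 ends, so nothing later overlaps SLOT3 either.
SLOT4 starts before SLOT5 ends → SLOT5 and SLOT4 overlap.

SLOT1 & SLOT2, SLOT1 & SLOT3, SLOT1 & SLOT5, SLOT2 & SLOT3, SLOT2 & SLOT5, SLOT4 & SLOT5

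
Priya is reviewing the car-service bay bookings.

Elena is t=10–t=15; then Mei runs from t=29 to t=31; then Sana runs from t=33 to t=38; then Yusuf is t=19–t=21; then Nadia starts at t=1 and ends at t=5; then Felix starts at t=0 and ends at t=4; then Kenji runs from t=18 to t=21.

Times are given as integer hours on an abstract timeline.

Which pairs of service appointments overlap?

Two intervals overlap when each starts before the other ends.
Sorted by start: Felix, Nadia, Elena, Kenji, Yusuf, Mei, Sana.
Nadia starts before Felix ends → Felix and Nadia overlap.
Elena starts after Felix ends; Felix is clear from here.
Elena starts after Nadia ends; Nadia is clear from here.
Kenji starts after Elena ends; Elena is clear from here.
Yusuf starts before Kenji ends → Kenji and Yusuf overlap.
Mei starts after Kenji ends; Kenji is clear from here.
Mei starts after Yusuf ends; Yusuf is clear from here.
Sana starts after Mei ends.

Felix & Nadia, Kenji & Yusuf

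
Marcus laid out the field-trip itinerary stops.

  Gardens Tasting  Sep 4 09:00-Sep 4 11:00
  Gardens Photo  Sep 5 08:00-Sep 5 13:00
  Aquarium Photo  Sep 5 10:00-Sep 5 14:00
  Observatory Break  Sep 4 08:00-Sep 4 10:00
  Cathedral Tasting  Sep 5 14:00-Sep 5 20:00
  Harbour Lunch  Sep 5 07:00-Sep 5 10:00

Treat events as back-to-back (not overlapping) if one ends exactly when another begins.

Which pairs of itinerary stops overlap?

Sorted by start: Observatory Break, Gardens Tasting, Harbour Lunch, Gardens Photo, Aquarium Photo, Cathedral Tasting.
Gardens Tasting starts before Observatory Break ends → Observatory Break and Gardens Tasting overlap.
Harbour Lunch starts after Observatory Break ends; Observatory Break is clear from here.
Harbour Lunch starts after Gardens Tasting ends; Gardens Tasting is clear from here.
Gardens Photo starts before Harbour Lunch ends → Harbour Lunch and Gardens Photo overlap.
Aquarium Photo starts exactly when Harbour Lunch ends (back-to-back, no overlap); Harbour Lunch is clear from here.
Aquarium Photo starts before Gardens Photo ends → Gardens Photo and Aquarium Photo overlap.
Cathedral Tasting starts after Gardens Photo ends.
Cathedral Tasting starts exactly when Aquarium Photo ends (back-to-back, no overlap).

Aquarium Photo & Gardens Photo, Gardens Photo & Harbour Lunch, Gardens Tasting & Observatory Break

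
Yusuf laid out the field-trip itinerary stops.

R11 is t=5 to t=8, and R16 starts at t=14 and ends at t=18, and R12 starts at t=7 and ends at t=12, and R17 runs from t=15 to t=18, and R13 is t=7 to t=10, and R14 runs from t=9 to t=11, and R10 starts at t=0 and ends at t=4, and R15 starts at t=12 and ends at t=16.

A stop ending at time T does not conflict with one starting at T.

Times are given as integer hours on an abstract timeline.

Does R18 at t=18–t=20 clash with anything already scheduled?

R10: ends t=4 at or before R18 starts t=18 → clear.
R11: ends t=8 at or before R18 starts t=18 → clear.
R12: ends t=12 at or before R18 starts t=18 → clear.
R13: ends t=10 at or before R18 starts t=18 → clear.
R14: ends t=11 at or before R18 starts t=18 → clear.
R15: ends t=16 at or before R18 starts t=18 → clear.
R16: ends t=18 at or before R18 starts t=18 → clear.
R17: ends t=18 at or before R18 starts t=18 → clear.

No — it doesn't clash with anything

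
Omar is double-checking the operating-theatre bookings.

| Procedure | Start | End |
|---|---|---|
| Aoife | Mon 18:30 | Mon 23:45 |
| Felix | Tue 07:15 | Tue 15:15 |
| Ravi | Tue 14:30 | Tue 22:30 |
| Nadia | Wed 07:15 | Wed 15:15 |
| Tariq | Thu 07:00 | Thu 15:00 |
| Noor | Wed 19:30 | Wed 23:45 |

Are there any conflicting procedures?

Check each pair: they overlap iff neither finishes before the other starts.
Sorted by start: Aoife, Felix, Ravi, Nadia, Noor, Tariq.
Felix starts after Aoife ends, so Aoife has no further overlaps.
Ravi starts before Felix ends → Felix and Ravi overlap.
That's a conflict, so the schedule is not conflict-free.

Yes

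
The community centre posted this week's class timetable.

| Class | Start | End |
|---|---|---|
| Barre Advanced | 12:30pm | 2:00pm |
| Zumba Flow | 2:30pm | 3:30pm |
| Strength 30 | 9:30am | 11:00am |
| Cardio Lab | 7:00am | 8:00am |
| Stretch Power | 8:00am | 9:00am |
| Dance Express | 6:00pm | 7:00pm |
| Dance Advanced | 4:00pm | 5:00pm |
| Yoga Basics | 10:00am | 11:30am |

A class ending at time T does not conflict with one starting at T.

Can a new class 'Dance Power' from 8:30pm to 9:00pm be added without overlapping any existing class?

Cardio Lab: ends 8:00am at or before Dance Power starts 8:30pm → clear.
Stretch Power: ends 9:00am at or before Dance Power starts 8:30pm → clear.
Strength 30: ends 11:00am at or before Dance Power starts 8:30pm → clear.
Yoga Basics: ends 11:30am at or before Dance Power starts 8:30pm → clear.
Barre Advanced: ends 2:00pm at or before Dance Power starts 8:30pm → clear.
Zumba Flow: ends 3:30pm at or before Dance Power starts 8:30pm → clear.
Dance Advanced: ends 5:00pm at or before Dance Power starts 8:30pm → clear.
Dance Express: ends 7:00pm at or before Dance Power starts 8:30pm → clear.

Yes — the slot is free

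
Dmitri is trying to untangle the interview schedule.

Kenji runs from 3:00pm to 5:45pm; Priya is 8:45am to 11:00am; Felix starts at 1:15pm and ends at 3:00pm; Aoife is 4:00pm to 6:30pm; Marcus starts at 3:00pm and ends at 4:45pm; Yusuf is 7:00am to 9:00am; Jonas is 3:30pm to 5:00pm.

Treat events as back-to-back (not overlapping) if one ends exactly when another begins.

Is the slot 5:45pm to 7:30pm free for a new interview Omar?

Yusuf: ends 9:00am at or before Omar starts 5:45pm → clear.
Priya: ends 11:00am at or before Omar starts 5:45pm → clear.
Felix: ends 3:00pm at or before Omar starts 5:45pm → clear.
Kenji: ends 5:45pm at or before Omar starts 5:45pm → clear.
Marcus: ends 4:45pm at or before Omar starts 5:45pm → clear.
Jonas: ends 5:00pm at or before Omar starts 5:45pm → clear.
Aoife: starts 4:00pm before Omar ends 7:30pm, and ends 6:30pm after Omar starts 5:45pm → overlap.
Omar overlaps Aoife.

No — it overlaps Aoife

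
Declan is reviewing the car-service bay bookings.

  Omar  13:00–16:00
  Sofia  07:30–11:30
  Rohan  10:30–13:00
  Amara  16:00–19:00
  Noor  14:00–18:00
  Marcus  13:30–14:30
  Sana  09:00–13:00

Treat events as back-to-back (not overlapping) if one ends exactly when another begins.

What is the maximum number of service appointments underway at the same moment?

Walk through starts and ends in time order (an end at T is processed before a start at T):
07:30 start Sofia → 1
09:00 start Sana → 2
10:30 start Rohan → 3
11:30 end Sofia → 2
13:00 end Rohan → 1
13:00 end Sana → 0
13:00 start Omar → 1
13:30 start Marcus → 2
14:00 start Noor → 3
14:30 end Marcus → 2
16:00 end Omar → 1
16:00 start Amara → 2
18:00 end Noor → 1
19:00 end Amara → 0
Peak is 3, at 10:30 (Rohan, Sana, Sofia).

3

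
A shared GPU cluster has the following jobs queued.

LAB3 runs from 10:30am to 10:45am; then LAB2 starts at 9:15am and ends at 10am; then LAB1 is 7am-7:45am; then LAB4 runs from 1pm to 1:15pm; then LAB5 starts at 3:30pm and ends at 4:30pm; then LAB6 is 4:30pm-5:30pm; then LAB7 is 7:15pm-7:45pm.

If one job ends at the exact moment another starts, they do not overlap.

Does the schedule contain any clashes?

No

Sorted by start: LAB1, LAB2, LAB3, LAB4, LAB5, LAB6, LAB7.
LAB2 starts after LAB1 ends, so LAB1 has no further overlaps.
LAB3 starts after LAB2 ends, so LAB2 has no further overlaps.
LAB4 starts after LAB3 ends, so LAB3 has no further overlaps.
LAB5 starts after LAB4 ends, so LAB4 has no further overlaps.
LAB6 starts exactly when LAB5 ends (back-to-back, no overlap), so LAB5 has no further overlaps.
LAB7 starts after LAB6 ends.
Every pair is clear; the schedule has no overlaps.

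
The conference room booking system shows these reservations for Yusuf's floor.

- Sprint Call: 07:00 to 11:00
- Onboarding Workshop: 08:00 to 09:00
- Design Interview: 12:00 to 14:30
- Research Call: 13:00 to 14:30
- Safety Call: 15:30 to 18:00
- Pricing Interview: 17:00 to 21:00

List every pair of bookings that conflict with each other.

Design Interview & Research Call, Onboarding Workshop & Sprint Call, Pricing Interview & Safety Call

Sorted by start: Sprint Call, Onboarding Workshop, Design Interview, Research Call, Safety Call, Pricing Interview.
Onboarding Workshop starts before Sprint Call ends → Sprint Call and Onboarding Workshop overlap.
Design Interview starts after Sprint Call ends, so nothing later overlaps Sprint Call either.
Design Interview starts after Onboarding Workshop ends, so nothing later overlaps Onboarding Workshop either.
Research Call starts before Design Interview ends → Design Interview and Research Call overlap.
Safety Call starts after Design Interview ends, so nothing later overlaps Design Interview either.
Safety Call starts after Research Call ends, so nothing later overlaps Research Call either.
Pricing Interview starts before Safety Call ends → Safety Call and Pricing Interview overlap.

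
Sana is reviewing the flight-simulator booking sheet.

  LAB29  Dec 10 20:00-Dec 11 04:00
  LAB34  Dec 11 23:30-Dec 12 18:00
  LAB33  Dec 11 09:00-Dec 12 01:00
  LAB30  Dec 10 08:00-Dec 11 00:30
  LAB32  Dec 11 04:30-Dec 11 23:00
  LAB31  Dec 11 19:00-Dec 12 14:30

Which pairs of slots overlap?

Sorted by start: LAB30, LAB29, LAB32, LAB33, LAB31, LAB34.
LAB29 starts before LAB30 ends → LAB30 and LAB29 overlap.
LAB32 starts after LAB30 ends; LAB30 is clear from here.
LAB32 starts after LAB29 ends; LAB29 is clear from here.
LAB33 starts before LAB32 ends → LAB32 and LAB33 overlap.
LAB31 starts before LAB32 ends → LAB32 and LAB31 overlap.
LAB34 starts after LAB32 ends.
LAB31 starts before LAB33 ends → LAB33 and LAB31 overlap.
LAB34 starts before LAB33 ends → LAB33 and LAB34 overlap.
LAB34 starts before LAB31 ends → LAB31 and LAB34 overlap.

LAB29 & LAB30, LAB31 & LAB32, LAB31 & LAB33, LAB31 & LAB34, LAB32 & LAB33, LAB33 & LAB34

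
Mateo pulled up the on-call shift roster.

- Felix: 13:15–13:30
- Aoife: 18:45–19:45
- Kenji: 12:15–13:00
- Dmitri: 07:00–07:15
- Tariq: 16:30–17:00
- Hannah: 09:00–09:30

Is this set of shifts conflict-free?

Yes

Two intervals overlap when each starts before the other ends.
Sorted by start: Dmitri, Hannah, Kenji, Felix, Tariq, Aoife.
Hannah starts after Dmitri ends — done with Dmitri.
Kenji starts after Hannah ends — done with Hannah.
Felix starts after Kenji ends — done with Kenji.
Tariq starts after Felix ends — done with Felix.
Aoife starts after Tariq ends.
Every pair is clear; the schedule has no overlaps.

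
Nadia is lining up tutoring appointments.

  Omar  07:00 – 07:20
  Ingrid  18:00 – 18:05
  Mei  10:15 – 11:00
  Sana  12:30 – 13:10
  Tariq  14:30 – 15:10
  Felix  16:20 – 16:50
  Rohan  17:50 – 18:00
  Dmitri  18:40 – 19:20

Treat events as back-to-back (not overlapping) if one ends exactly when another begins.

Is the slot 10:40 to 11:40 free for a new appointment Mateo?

Omar: ends 07:20 at or before Mateo starts 10:40 → clear.
Mei: starts 10:15 before Mateo ends 11:40, and ends 11:00 after Mateo starts 10:40 → overlap.
Sana: starts 12:30 at or after Mateo ends 11:40 → clear.
Tariq: starts 14:30 at or after Mateo ends 11:40 → clear.
Felix: starts 16:20 at or after Mateo ends 11:40 → clear.
Rohan: starts 17:50 at or after Mateo ends 11:40 → clear.
Ingrid: starts 18:00 at or after Mateo ends 11:40 → clear.
Dmitri: starts 18:40 at or after Mateo ends 11:40 → clear.
Mateo overlaps Mei.

No — it overlaps Mei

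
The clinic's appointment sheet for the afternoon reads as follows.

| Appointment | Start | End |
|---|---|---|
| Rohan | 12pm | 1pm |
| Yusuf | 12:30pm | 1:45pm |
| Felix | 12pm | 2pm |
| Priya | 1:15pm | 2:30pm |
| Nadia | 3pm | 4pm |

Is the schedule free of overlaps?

Sorted by start: Felix, Rohan, Yusuf, Priya, Nadia.
Rohan starts before Felix ends → Felix and Rohan overlap.
That's a conflict, so the schedule is not conflict-free.

No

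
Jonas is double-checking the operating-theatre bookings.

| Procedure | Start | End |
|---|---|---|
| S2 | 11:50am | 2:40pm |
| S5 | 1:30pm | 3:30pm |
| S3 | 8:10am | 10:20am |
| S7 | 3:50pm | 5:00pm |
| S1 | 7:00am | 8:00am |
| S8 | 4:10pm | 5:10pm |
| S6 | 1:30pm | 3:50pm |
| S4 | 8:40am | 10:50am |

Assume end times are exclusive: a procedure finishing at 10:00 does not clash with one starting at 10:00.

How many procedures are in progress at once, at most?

3

Walk through starts and ends in time order (an end at T is processed before a start at T):
7:00am start S1 → 1
8:00am end S1 → 0
8:10am start S3 → 1
8:40am start S4 → 2
10:20am end S3 → 1
10:50am end S4 → 0
11:50am start S2 → 1
1:30pm start S5 → 2
1:30pm start S6 → 3
2:40pm end S2 → 2
3:30pm end S5 → 1
3:50pm end S6 → 0
3:50pm start S7 → 1
4:10pm start S8 → 2
5:00pm end S7 → 1
5:10pm end S8 → 0
Peak is 3, at 1:30pm (S2, S5, S6).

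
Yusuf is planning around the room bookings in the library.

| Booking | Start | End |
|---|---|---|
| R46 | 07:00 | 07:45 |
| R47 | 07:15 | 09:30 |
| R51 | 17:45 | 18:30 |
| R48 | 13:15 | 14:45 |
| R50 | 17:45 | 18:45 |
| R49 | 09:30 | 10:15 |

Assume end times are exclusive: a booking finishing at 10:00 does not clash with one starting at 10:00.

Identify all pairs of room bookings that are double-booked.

Sorted by start: R46, R47, R49, R48, R50, R51.
R47 starts before R46 ends → R46 and R47 overlap.
R49 starts after R46 ends; R46 is clear from here.
R49 starts exactly when R47 ends (back-to-back, no overlap); R47 is clear from here.
R48 starts after R49 ends; R49 is clear from here.
R50 starts after R48 ends; R48 is clear from here.
R51 starts before R50 ends → R50 and R51 overlap.

R46 & R47, R50 & R51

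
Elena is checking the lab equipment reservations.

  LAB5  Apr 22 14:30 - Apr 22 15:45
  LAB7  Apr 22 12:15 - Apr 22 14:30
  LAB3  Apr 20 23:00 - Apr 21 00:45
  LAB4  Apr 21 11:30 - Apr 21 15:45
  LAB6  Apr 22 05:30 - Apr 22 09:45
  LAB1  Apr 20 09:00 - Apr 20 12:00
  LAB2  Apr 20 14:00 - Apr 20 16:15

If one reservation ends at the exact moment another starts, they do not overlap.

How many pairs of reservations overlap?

0

Sorted by start: LAB1, LAB2, LAB3, LAB4, LAB6, LAB7, LAB5.
LAB2 starts after LAB1 ends; LAB1 is clear from here.
LAB3 starts after LAB2 ends; LAB2 is clear from here.
LAB4 starts after LAB3 ends; LAB3 is clear from here.
LAB6 starts after LAB4 ends; LAB4 is clear from here.
LAB7 starts after LAB6 ends; LAB6 is clear from here.
LAB5 starts exactly when LAB7 ends (back-to-back, no overlap).
No pair overlaps.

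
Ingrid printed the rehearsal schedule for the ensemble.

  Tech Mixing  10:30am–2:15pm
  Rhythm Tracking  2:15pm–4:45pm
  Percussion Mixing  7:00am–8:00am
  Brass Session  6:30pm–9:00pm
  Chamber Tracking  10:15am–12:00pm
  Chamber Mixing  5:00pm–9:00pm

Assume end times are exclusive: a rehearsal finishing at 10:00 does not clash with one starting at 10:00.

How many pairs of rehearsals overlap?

Sorted by start: Percussion Mixing, Chamber Tracking, Tech Mixing, Rhythm Tracking, Chamber Mixing, Brass Session.
Chamber Tracking starts after Percussion Mixing ends; Percussion Mixing is clear from here.
Tech Mixing starts before Chamber Tracking ends → Chamber Tracking and Tech Mixing overlap.
Rhythm Tracking starts after Chamber Tracking ends; Chamber Tracking is clear from here.
Rhythm Tracking starts exactly when Tech Mixing ends (back-to-back, no overlap); Tech Mixing is clear from here.
Chamber Mixing starts after Rhythm Tracking ends; Rhythm Tracking is clear from here.
Brass Session starts before Chamber Mixing ends → Chamber Mixing and Brass Session overlap.
Overlapping pairs: Brass Session & Chamber Mixing, Chamber Tracking & Tech Mixing — 2 in total.

2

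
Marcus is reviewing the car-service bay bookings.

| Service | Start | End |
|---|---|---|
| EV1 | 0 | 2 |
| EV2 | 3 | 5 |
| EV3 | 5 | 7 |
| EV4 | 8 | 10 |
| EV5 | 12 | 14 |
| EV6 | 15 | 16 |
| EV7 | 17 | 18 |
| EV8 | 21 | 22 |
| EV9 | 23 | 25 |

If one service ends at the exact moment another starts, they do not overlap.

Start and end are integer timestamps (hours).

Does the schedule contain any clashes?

No

Sorted by start: EV1, EV2, EV3, EV4, EV5, EV6, EV7, EV8, EV9.
EV2 starts after EV1 ends — done with EV1.
EV3 starts exactly when EV2 ends (back-to-back, no overlap) — done with EV2.
EV4 starts after EV3 ends — done with EV3.
EV5 starts after EV4 ends — done with EV4.
EV6 starts after EV5 ends — done with EV5.
EV7 starts after EV6 ends — done with EV6.
EV8 starts after EV7 ends — done with EV7.
EV9 starts after EV8 ends.
Every pair is clear; the schedule has no overlaps.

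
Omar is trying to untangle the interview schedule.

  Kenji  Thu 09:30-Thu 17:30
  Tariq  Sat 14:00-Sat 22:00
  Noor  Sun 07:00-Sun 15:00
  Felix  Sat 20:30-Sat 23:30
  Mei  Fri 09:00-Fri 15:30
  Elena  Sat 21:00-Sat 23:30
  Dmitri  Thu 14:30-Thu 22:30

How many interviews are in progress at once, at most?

Walk through starts and ends in time order (an end at T is processed before a start at T):
Thu 09:30 start Kenji → 1
Thu 14:30 start Dmitri → 2
Thu 17:30 end Kenji → 1
Thu 22:30 end Dmitri → 0
Fri 09:00 start Mei → 1
Fri 15:30 end Mei → 0
Sat 14:00 start Tariq → 1
Sat 20:30 start Felix → 2
Sat 21:00 start Elena → 3
Sat 22:00 end Tariq → 2
Sat 23:30 end Elena → 1
Sat 23:30 end Felix → 0
Sun 07:00 start Noor → 1
Sun 15:00 end Noor → 0
Peak is 3, at Sat 21:00 (Elena, Felix, Tariq).

3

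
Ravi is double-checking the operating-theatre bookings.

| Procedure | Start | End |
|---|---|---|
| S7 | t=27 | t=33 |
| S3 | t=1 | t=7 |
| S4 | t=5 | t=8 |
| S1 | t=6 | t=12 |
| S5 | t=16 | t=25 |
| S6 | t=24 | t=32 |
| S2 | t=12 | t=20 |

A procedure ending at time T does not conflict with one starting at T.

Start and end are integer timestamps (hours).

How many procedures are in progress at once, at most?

3

Sort all start/end points and keep a running count:
t=1 start S3 → 1
t=5 start S4 → 2
t=6 start S1 → 3
t=7 end S3 → 2
t=8 end S4 → 1
t=12 end S1 → 0
t=12 start S2 → 1
t=16 start S5 → 2
t=20 end S2 → 1
t=24 start S6 → 2
t=25 end S5 → 1
t=27 start S7 → 2
t=32 end S6 → 1
t=33 end S7 → 0
Peak is 3, at t=6 (S1, S3, S4).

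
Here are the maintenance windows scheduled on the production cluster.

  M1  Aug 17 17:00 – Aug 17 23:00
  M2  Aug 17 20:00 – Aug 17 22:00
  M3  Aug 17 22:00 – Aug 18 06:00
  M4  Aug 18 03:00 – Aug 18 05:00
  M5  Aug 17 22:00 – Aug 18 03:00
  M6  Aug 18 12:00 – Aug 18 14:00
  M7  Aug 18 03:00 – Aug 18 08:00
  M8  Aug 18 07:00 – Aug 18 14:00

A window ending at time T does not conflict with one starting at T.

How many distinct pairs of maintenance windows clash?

9

Sorted by start: M1, M2, M3, M5, M4, M7, M8, M6.
M2 starts before M1 ends → M1 and M2 overlap.
M3 starts before M1 ends → M1 and M3 overlap.
M5 starts before M1 ends → M1 and M5 overlap.
M4 starts after M1 ends, so M1 has no further overlaps.
M3 starts exactly when M2 ends (back-to-back, no overlap), so M2 has no further overlaps.
M5 starts before M3 ends → M3 and M5 overlap.
M4 starts before M3 ends → M3 and M4 overlap.
M7 starts before M3 ends → M3 and M7 overlap.
M8 starts after M3 ends, so M3 has no further overlaps.
M4 starts exactly when M5 ends (back-to-back, no overlap), so M5 has no further overlaps.
M7 starts before M4 ends → M4 and M7 overlap.
M8 starts after M4 ends, so M4 has no further overlaps.
M8 starts before M7 ends → M7 and M8 overlap.
M6 starts after M7 ends.
M6 starts before M8 ends → M8 and M6 overlap.
Overlapping pairs: M1 & M2, M1 & M3, M1 & M5, M3 & M4, M3 & M5, M3 & M7, M4 & M7, M6 & M8, M7 & M8 — 9 in total.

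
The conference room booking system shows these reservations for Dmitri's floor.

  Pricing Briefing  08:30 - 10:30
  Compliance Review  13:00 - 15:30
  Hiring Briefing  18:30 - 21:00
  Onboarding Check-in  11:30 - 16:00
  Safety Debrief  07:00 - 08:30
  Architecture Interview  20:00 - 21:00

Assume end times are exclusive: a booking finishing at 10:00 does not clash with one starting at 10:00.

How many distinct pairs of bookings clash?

Sorted by start: Safety Debrief, Pricing Briefing, Onboarding Check-in, Compliance Review, Hiring Briefing, Architecture Interview.
Pricing Briefing starts exactly when Safety Debrief ends (back-to-back, no overlap), so nothing later overlaps Safety Debrief either.
Onboarding Check-in starts after Pricing Briefing ends, so nothing later overlaps Pricing Briefing either.
Compliance Review starts before Onboarding Check-in ends → Onboarding Check-in and Compliance Review overlap.
Hiring Briefing starts after Onboarding Check-in ends, so nothing later overlaps Onboarding Check-in either.
Hiring Briefing starts after Compliance Review ends, so nothing later overlaps Compliance Review either.
Architecture Interview starts before Hiring Briefing ends → Hiring Briefing and Architecture Interview overlap.
Overlapping pairs: Architecture Interview & Hiring Briefing, Compliance Review & Onboarding Check-in — 2 in total.

2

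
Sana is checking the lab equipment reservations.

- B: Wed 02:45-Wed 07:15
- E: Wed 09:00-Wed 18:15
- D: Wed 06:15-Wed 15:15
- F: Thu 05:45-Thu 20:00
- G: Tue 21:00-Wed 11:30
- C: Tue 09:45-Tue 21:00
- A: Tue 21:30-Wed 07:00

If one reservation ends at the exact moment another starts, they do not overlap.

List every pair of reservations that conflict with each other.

Sorted by start: C, G, A, B, D, E, F.
G starts exactly when C ends (back-to-back, no overlap) — done with C.
A starts before G ends → G and A overlap.
B starts before G ends → G and B overlap.
D starts before G ends → G and D overlap.
E starts before G ends → G and E overlap.
F starts after G ends.
B starts before A ends → A and B overlap.
D starts before A ends → A and D overlap.
E starts after A ends — done with A.
D starts before B ends → B and D overlap.
E starts after B ends — done with B.
E starts before D ends → D and E overlap.
F starts after D ends.
F starts after E ends.

A & B, A & D, A & G, B & D, B & G, D & E, D & G, E & G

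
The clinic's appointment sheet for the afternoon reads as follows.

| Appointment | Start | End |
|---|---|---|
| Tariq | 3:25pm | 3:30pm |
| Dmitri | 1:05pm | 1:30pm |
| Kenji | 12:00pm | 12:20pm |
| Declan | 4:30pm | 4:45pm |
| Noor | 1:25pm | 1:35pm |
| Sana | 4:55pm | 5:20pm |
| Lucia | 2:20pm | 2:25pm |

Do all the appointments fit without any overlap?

No

Sorted by start: Kenji, Dmitri, Noor, Lucia, Tariq, Declan, Sana.
Dmitri starts after Kenji ends; Kenji is clear from here.
Noor starts before Dmitri ends → Dmitri and Noor overlap.
That's a conflict, so the schedule is not conflict-free.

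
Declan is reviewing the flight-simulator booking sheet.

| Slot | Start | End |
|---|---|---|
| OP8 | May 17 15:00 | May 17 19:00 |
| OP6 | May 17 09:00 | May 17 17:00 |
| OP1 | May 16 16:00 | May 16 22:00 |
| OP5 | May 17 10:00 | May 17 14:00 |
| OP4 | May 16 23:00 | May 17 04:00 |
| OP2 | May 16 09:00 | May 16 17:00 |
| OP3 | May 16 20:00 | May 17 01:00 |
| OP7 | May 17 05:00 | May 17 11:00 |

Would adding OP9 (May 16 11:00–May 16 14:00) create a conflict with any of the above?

Yes — it overlaps OP2

OP2: starts May 16 09:00 before OP9 ends May 16 14:00, and ends May 16 17:00 after OP9 starts May 16 11:00 → overlap.
OP1: starts May 16 16:00 at or after OP9 ends May 16 14:00 → clear.
OP3: starts May 16 20:00 at or after OP9 ends May 16 14:00 → clear.
OP4: starts May 16 23:00 at or after OP9 ends May 16 14:00 → clear.
OP7: starts May 17 05:00 at or after OP9 ends May 16 14:00 → clear.
OP6: starts May 17 09:00 at or after OP9 ends May 16 14:00 → clear.
OP5: starts May 17 10:00 at or after OP9 ends May 16 14:00 → clear.
OP8: starts May 17 15:00 at or after OP9 ends May 16 14:00 → clear.
OP9 overlaps OP2.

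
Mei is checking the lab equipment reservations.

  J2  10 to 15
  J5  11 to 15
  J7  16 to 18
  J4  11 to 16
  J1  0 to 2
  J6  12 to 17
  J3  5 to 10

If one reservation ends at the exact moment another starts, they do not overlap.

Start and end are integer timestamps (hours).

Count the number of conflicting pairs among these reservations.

7

Sorted by start: J1, J3, J2, J4, J5, J6, J7.
J3 starts after J1 ends, so nothing later overlaps J1 either.
J2 starts exactly when J3 ends (back-to-back, no overlap), so nothing later overlaps J3 either.
J4 starts before J2 ends → J2 and J4 overlap.
J5 starts before J2 ends → J2 and J5 overlap.
J6 starts before J2 ends → J2 and J6 overlap.
J7 starts after J2 ends.
J5 starts before J4 ends → J4 and J5 overlap.
J6 starts before J4 ends → J4 and J6 overlap.
J7 starts exactly when J4 ends (back-to-back, no overlap).
J6 starts before J5 ends → J5 and J6 overlap.
J7 starts after J5 ends.
J7 starts before J6 ends → J6 and J7 overlap.
Overlapping pairs: J2 & J4, J2 & J5, J2 & J6, J4 & J5, J4 & J6, J5 & J6, J6 & J7 — 7 in total.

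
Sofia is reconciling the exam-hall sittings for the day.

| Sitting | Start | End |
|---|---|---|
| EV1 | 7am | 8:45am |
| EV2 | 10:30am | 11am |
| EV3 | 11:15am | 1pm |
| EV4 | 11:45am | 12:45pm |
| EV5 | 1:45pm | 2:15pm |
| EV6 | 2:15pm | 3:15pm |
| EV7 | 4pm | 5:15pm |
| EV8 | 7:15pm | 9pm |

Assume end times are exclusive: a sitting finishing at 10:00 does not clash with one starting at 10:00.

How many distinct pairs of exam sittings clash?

Check each pair: they overlap iff neither finishes before the other starts.
Sorted by start: EV1, EV2, EV3, EV4, EV5, EV6, EV7, EV8.
EV2 starts after EV1 ends; EV1 is clear from here.
EV3 starts after EV2 ends; EV2 is clear from here.
EV4 starts before EV3 ends → EV3 and EV4 overlap.
EV5 starts after EV3 ends; EV3 is clear from here.
EV5 starts after EV4 ends; EV4 is clear from here.
EV6 starts exactly when EV5 ends (back-to-back, no overlap); EV5 is clear from here.
EV7 starts after EV6 ends; EV6 is clear from here.
EV8 starts after EV7 ends.
Overlapping pairs: EV3 & EV4 — 1 in total.

1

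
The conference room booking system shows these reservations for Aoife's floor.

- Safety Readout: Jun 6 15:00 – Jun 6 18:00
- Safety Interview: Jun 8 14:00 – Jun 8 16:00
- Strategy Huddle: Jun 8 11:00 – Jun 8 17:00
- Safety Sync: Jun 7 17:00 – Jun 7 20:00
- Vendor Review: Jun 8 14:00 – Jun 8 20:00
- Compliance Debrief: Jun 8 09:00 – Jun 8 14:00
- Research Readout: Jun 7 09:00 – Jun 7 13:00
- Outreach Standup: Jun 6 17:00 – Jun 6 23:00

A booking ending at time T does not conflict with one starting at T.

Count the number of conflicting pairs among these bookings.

Sorted by start: Safety Readout, Outreach Standup, Research Readout, Safety Sync, Compliance Debrief, Strategy Huddle, Safety Interview, Vendor Review.
Outreach Standup starts before Safety Readout ends → Safety Readout and Outreach Standup overlap.
Research Readout starts after Safety Readout ends; Safety Readout is clear from here.
Research Readout starts after Outreach Standup ends; Outreach Standup is clear from here.
Safety Sync starts after Research Readout ends; Research Readout is clear from here.
Compliance Debrief starts after Safety Sync ends; Safety Sync is clear from here.
Strategy Huddle starts before Compliance Debrief ends → Compliance Debrief and Strategy Huddle overlap.
Safety Interview starts exactly when Compliance Debrief ends (back-to-back, no overlap); Compliance Debrief is clear from here.
Safety Interview starts before Strategy Huddle ends → Strategy Huddle and Safety Interview overlap.
Vendor Review starts before Strategy Huddle ends → Strategy Huddle and Vendor Review overlap.
Vendor Review starts before Safety Interview ends → Safety Interview and Vendor Review overlap.
Overlapping pairs: Compliance Debrief & Strategy Huddle, Outreach Standup & Safety Readout, Safety Interview & Strategy Huddle, Safety Interview & Vendor Review, Strategy Huddle & Vendor Review — 5 in total.

5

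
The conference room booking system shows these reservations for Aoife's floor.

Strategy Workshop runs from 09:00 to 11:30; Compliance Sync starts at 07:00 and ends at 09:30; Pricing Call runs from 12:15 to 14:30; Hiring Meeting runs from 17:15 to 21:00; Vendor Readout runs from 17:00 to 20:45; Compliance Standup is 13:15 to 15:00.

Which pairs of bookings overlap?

Sorted by start: Compliance Sync, Strategy Workshop, Pricing Call, Compliance Standup, Vendor Readout, Hiring Meeting.
Strategy Workshop starts before Compliance Sync ends → Compliance Sync and Strategy Workshop overlap.
Pricing Call starts after Compliance Sync ends; Compliance Sync is clear from here.
Pricing Call starts after Strategy Workshop ends; Strategy Workshop is clear from here.
Compliance Standup starts before Pricing Call ends → Pricing Call and Compliance Standup overlap.
Vendor Readout starts after Pricing Call ends; Pricing Call is clear from here.
Vendor Readout starts after Compliance Standup ends; Compliance Standup is clear from here.
Hiring Meeting starts before Vendor Readout ends → Vendor Readout and Hiring Meeting overlap.

Compliance Standup & Pricing Call, Compliance Sync & Strategy Workshop, Hiring Meeting & Vendor Readout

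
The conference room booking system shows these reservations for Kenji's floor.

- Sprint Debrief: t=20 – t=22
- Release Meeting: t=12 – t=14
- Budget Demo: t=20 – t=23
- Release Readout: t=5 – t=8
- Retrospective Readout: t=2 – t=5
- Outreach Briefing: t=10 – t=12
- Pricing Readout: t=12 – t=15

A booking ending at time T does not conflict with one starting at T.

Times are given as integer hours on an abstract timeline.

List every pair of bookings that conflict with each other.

Budget Demo & Sprint Debrief, Pricing Readout & Release Meeting

Sorted by start: Retrospective Readout, Release Readout, Outreach Briefing, Pricing Readout, Release Meeting, Budget Demo, Sprint Debrief.
Release Readout starts exactly when Retrospective Readout ends (back-to-back, no overlap), so nothing later overlaps Retrospective Readout either.
Outreach Briefing starts after Release Readout ends, so nothing later overlaps Release Readout either.
Pricing Readout starts exactly when Outreach Briefing ends (back-to-back, no overlap), so nothing later overlaps Outreach Briefing either.
Release Meeting starts before Pricing Readout ends → Pricing Readout and Release Meeting overlap.
Budget Demo starts after Pricing Readout ends, so nothing later overlaps Pricing Readout either.
Budget Demo starts after Release Meeting ends, so nothing later overlaps Release Meeting either.
Sprint Debrief starts before Budget Demo ends → Budget Demo and Sprint Debrief overlap.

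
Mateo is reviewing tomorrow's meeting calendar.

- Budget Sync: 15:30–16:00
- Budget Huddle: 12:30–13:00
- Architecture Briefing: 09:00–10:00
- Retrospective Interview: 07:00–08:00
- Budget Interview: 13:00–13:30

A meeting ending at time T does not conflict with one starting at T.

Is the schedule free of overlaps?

Yes

Sorted by start: Retrospective Interview, Architecture Briefing, Budget Huddle, Budget Interview, Budget Sync.
Architecture Briefing starts after Retrospective Interview ends; Retrospective Interview is clear from here.
Budget Huddle starts after Architecture Briefing ends; Architecture Briefing is clear from here.
Budget Interview starts exactly when Budget Huddle ends (back-to-back, no overlap); Budget Huddle is clear from here.
Budget Sync starts after Budget Interview ends.
Every pair is clear; the schedule has no overlaps.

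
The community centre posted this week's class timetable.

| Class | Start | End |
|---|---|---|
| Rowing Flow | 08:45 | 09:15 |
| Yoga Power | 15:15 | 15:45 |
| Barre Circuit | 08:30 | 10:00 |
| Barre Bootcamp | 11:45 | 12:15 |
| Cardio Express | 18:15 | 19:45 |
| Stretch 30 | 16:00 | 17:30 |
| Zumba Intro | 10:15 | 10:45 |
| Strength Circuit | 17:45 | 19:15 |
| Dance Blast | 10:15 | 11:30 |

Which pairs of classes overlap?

Barre Circuit & Rowing Flow, Cardio Express & Strength Circuit, Dance Blast & Zumba Intro

Check each pair: they overlap iff neither finishes before the other starts.
Sorted by start: Barre Circuit, Rowing Flow, Zumba Intro, Dance Blast, Barre Bootcamp, Yoga Power, Stretch 30, Strength Circuit, Cardio Express.
Rowing Flow starts before Barre Circuit ends → Barre Circuit and Rowing Flow overlap.
Zumba Intro starts after Barre Circuit ends; Barre Circuit is clear from here.
Zumba Intro starts after Rowing Flow ends; Rowing Flow is clear from here.
Dance Blast starts before Zumba Intro ends → Zumba Intro and Dance Blast overlap.
Barre Bootcamp starts after Zumba Intro ends; Zumba Intro is clear from here.
Barre Bootcamp starts after Dance Blast ends; Dance Blast is clear from here.
Yoga Power starts after Barre Bootcamp ends; Barre Bootcamp is clear from here.
Stretch 30 starts after Yoga Power ends; Yoga Power is clear from here.
Strength Circuit starts after Stretch 30 ends; Stretch 30 is clear from here.
Cardio Express starts before Strength Circuit ends → Strength Circuit and Cardio Express overlap.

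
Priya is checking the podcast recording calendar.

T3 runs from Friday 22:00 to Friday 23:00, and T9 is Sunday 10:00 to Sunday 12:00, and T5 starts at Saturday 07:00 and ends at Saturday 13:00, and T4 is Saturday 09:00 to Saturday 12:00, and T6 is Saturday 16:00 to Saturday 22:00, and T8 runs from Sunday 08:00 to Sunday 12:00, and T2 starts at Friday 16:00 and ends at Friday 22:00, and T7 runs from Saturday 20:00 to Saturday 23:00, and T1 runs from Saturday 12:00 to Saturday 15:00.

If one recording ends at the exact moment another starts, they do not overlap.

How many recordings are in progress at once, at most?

Sort all start/end points and keep a running count:
Friday 16:00 start T2 → 1
Friday 22:00 end T2 → 0
Friday 22:00 start T3 → 1
Friday 23:00 end T3 → 0
Saturday 07:00 start T5 → 1
Saturday 09:00 start T4 → 2
Saturday 12:00 end T4 → 1
Saturday 12:00 start T1 → 2
Saturday 13:00 end T5 → 1
Saturday 15:00 end T1 → 0
Saturday 16:00 start T6 → 1
Saturday 20:00 start T7 → 2
Saturday 22:00 end T6 → 1
Saturday 23:00 end T7 → 0
Sunday 08:00 start T8 → 1
Sunday 10:00 start T9 → 2
Sunday 12:00 end T8 → 1
Sunday 12:00 end T9 → 0
Peak is 2, at Saturday 09:00 (T4, T5).

2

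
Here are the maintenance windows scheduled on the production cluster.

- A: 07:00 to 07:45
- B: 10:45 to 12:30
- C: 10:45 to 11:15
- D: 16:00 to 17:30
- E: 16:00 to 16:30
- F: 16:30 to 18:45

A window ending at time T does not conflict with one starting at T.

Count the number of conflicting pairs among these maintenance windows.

Two intervals overlap when each starts before the other ends.
Sorted by start: A, B, C, D, E, F.
B starts after A ends, so nothing later overlaps A either.
C starts before B ends → B and C overlap.
D starts after B ends, so nothing later overlaps B either.
D starts after C ends, so nothing later overlaps C either.
E starts before D ends → D and E overlap.
F starts before D ends → D and F overlap.
F starts exactly when E ends (back-to-back, no overlap).
Overlapping pairs: B & C, D & E, D & F — 3 in total.

3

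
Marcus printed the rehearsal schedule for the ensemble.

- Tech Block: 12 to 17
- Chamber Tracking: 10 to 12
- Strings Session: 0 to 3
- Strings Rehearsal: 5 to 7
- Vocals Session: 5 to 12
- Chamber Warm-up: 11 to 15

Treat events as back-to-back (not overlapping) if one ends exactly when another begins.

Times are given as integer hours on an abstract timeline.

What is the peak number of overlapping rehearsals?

Sort all start/end points and keep a running count:
0 start Strings Session → 1
3 end Strings Session → 0
5 start Strings Rehearsal → 1
5 start Vocals Session → 2
7 end Strings Rehearsal → 1
10 start Chamber Tracking → 2
11 start Chamber Warm-up → 3
12 end Chamber Tracking → 2
12 end Vocals Session → 1
12 start Tech Block → 2
15 end Chamber Warm-up → 1
17 end Tech Block → 0
Peak is 3, at 11 (Chamber Tracking, Chamber Warm-up, Vocals Session).

3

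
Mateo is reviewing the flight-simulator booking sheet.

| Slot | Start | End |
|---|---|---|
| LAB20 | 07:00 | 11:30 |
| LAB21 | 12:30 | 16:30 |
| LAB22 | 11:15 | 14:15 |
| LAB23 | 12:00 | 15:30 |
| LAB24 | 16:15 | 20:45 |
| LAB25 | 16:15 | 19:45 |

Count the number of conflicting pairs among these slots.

Two intervals overlap when each starts before the other ends.
Sorted by start: LAB20, LAB22, LAB23, LAB21, LAB24, LAB25.
LAB22 starts before LAB20 ends → LAB20 and LAB22 overlap.
LAB23 starts after LAB20 ends — done with LAB20.
LAB23 starts before LAB22 ends → LAB22 and LAB23 overlap.
LAB21 starts before LAB22 ends → LAB22 and LAB21 overlap.
LAB24 starts after LAB22 ends — done with LAB22.
LAB21 starts before LAB23 ends → LAB23 and LAB21 overlap.
LAB24 starts after LAB23 ends — done with LAB23.
LAB24 starts before LAB21 ends → LAB21 and LAB24 overlap.
LAB25 starts before LAB21 ends → LAB21 and LAB25 overlap.
LAB25 starts before LAB24 ends → LAB24 and LAB25 overlap.
Overlapping pairs: LAB20 & LAB22, LAB21 & LAB22, LAB21 & LAB23, LAB21 & LAB24, LAB21 & LAB25, LAB22 & LAB23, LAB24 & LAB25 — 7 in total.

7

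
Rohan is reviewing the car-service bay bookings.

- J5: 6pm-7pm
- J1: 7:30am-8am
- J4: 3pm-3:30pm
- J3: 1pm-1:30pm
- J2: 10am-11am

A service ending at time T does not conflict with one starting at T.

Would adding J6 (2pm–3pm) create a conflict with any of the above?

J1: ends 8am at or before J6 starts 2pm → clear.
J2: ends 11am at or before J6 starts 2pm → clear.
J3: ends 1:30pm at or before J6 starts 2pm → clear.
J4: starts 3pm at or after J6 ends 3pm → clear.
J5: starts 6pm at or after J6 ends 3pm → clear.

No — it doesn't clash with anything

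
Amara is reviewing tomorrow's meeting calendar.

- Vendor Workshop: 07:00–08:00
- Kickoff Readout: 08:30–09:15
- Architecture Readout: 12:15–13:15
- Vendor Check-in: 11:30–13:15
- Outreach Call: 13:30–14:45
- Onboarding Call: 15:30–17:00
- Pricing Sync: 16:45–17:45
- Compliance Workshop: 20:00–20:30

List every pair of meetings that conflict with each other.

Sorted by start: Vendor Workshop, Kickoff Readout, Vendor Check-in, Architecture Readout, Outreach Call, Onboarding Call, Pricing Sync, Compliance Workshop.
Kickoff Readout starts after Vendor Workshop ends, so nothing later overlaps Vendor Workshop either.
Vendor Check-in starts after Kickoff Readout ends, so nothing later overlaps Kickoff Readout either.
Architecture Readout starts before Vendor Check-in ends → Vendor Check-in and Architecture Readout overlap.
Outreach Call starts after Vendor Check-in ends, so nothing later overlaps Vendor Check-in either.
Outreach Call starts after Architecture Readout ends, so nothing later overlaps Architecture Readout either.
Onboarding Call starts after Outreach Call ends, so nothing later overlaps Outreach Call either.
Pricing Sync starts before Onboarding Call ends → Onboarding Call and Pricing Sync overlap.
Compliance Workshop starts after Onboarding Call ends.
Compliance Workshop starts after Pricing Sync ends.

Architecture Readout & Vendor Check-in, Onboarding Call & Pricing Sync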